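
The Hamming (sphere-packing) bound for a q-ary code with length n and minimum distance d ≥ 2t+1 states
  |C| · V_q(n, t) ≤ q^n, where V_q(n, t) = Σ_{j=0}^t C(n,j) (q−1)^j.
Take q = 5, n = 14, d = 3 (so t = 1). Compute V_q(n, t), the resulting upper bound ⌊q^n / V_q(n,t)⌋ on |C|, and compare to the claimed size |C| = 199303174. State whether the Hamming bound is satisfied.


V_q(n, t) = 57, q^n = 6103515625, Hamming bound = 107079221, |C| = 199303174 > bound (violated).

Step 1: Compute V_q(n, t) = Σ_{j=0}^1 C(n, j) (q−1)^j.
  j = 0: C(14,0)·(4)^0 = 1·1 = 1.
  j = 1: C(14,1)·(4)^1 = 14·4 = 56.
  V_q(n, t) = 1 + 56 = 57.
Step 2: q^n = 5^14 = 6103515625.
Step 3: Hamming bound ⌊q^n / V_q(n,t)⌋ = ⌊6103515625/57⌋ = 107079221.
Step 4: Compare |C| = 199303174 to 107079221: violated.
The claimed |C| lies above the Hamming bound, so no 5-ary code of length 14 with d ≥ 3 can have 199303174 codewords.


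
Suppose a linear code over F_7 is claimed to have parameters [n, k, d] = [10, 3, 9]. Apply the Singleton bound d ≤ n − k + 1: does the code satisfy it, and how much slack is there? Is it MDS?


Singleton RHS = n − k + 1 = 8, slack = -1, bound violated (no such code; not MDS).

Singleton bound: d ≤ n − k + 1.
Here n = 10, k = 3, so n − k + 1 = 8.
Given d = 9, check d ≤ 8: NO.
Slack = (n − k + 1) − d = -1.
The slack is negative: d = 9 exceeds n − k + 1 = 8 by 1, so the Singleton bound is violated and no linear [10, 3, 9]_7 code can exist. In particular it is not MDS (MDS requires d = n − k + 1 exactly).
Description: the claimed parameters are [10, 3, 9]_7; such a code would be impossible (violates the Singleton bound).


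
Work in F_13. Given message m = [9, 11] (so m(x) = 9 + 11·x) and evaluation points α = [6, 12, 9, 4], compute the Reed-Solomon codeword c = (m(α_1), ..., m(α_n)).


c = [10, 11, 4, 1]

Message polynomial: m(x) = 9 + 11·x (mod 13).
For each evaluation point α_i, compute m(α_i) mod 13:
  α_1 = 6: Horner steps 11 → 10, so m(6) = 10.
  α_2 = 12: Horner steps 11 → 11, so m(12) = 11.
  α_3 = 9: Horner steps 11 → 4, so m(9) = 4.
  α_4 = 4: Horner steps 11 → 1, so m(4) = 1.
Codeword c = [10, 11, 4, 1] ∈ F_13^4.


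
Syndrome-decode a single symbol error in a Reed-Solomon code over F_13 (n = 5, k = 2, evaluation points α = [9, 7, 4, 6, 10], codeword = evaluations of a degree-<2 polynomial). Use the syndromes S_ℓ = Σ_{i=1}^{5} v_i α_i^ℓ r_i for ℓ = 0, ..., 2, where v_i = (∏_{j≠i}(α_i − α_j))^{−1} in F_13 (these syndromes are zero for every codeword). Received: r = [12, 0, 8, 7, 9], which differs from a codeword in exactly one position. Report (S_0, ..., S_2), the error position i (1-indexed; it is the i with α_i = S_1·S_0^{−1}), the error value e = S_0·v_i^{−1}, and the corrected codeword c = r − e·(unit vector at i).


S = (8, 2, 7), error at position 5, error magnitude e = 4, c = [12, 0, 8, 7, 5].

Step 1: column multipliers v_i = (∏_{j≠i}(α_i − α_j))^{−1} mod 13.
  i = 1 (α = 9): (9−7)(9−4)(9−6)(9−10) = 2·5·3·(−1) = −30 ≡ 9, so v_1 = 9^{−1} = 3 (mod 13).
  i = 2 (α = 7): (7−9)(7−4)(7−6)(7−10) = (−2)·3·1·(−3) = 18 ≡ 5, so v_2 = 5^{−1} = 8 (mod 13).
  i = 3 (α = 4): (4−9)(4−7)(4−6)(4−10) = (−5)·(−3)·(−2)·(−6) = 180 ≡ 11, so v_3 = 11^{−1} = 6 (mod 13).
  i = 4 (α = 6): (6−9)(6−7)(6−4)(6−10) = (−3)·(−1)·2·(−4) = −24 ≡ 2, so v_4 = 2^{−1} = 7 (mod 13).
  i = 5 (α = 10): (10−9)(10−7)(10−4)(10−6) = 1·3·6·4 = 72 ≡ 7, so v_5 = 7^{−1} = 2 (mod 13).
  v = [3, 8, 6, 7, 2].
Step 2: syndromes of r = [12, 0, 8, 7, 9] (all sums mod 13).
  S_0 = Σ v_i r_i = 3·12 + 8·0 + 6·8 + 7·7 + 2·9 = 151 ≡ 8.
  S_1 = Σ v_i α_i r_i = 3·9·12 + 8·7·0 + 6·4·8 + 7·6·7 + 2·10·9 = 990 ≡ 2.
  α_i^2 mod 13 = [3, 10, 3, 10, 9].
  S_2 = Σ v_i α_i^2 r_i = 3·3·12 + 8·10·0 + 6·3·8 + 7·10·7 + 2·9·9 = 904 ≡ 7.
  S = (8, 2, 7) ≠ 0, so r is not a codeword (an error is present).
Step 3: locate the error. For a single error e at position i, S_ℓ = v_i·e·α_i^ℓ, so α_err = S_1/S_0.
  S_0^{−1} = 8^{−1} = 5 (mod 13), so α_err = 2·5 = 10 ≡ 10 = α_5. Error position i = 5.
  Consistency check: S_2/S_1 = 7·7 = 49 ≡ 10 = α_err ✓ (single-error assumption holds).
Step 4: error magnitude e = S_0/v_5 = S_0·∏_{j≠5}(α_5 − α_j) = 8·7 = 56 ≡ 4 (mod 13).
Step 5: correct position 5: c_5 = r_5 − e = 9 − 4 ≡ 5 (mod 13). Hence c = [12, 0, 8, 7, 5].
  Check: interpolating c through the α_i gives m(x) = 10 + 6·x (degree < 2) with m(α_i) = c_i for every i, so c is indeed a codeword.


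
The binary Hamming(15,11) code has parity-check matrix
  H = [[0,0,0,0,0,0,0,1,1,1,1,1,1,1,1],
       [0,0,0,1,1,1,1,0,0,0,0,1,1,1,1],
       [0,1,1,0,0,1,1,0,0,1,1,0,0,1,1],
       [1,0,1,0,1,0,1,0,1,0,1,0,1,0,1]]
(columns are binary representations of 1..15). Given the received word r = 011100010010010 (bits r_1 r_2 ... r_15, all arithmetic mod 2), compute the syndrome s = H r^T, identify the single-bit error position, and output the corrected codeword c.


s = (1, 0, 0, 0)^T, error position = 8, corrected codeword c = 011100000010010

Compute s = H r^T mod 2 one row at a time:
  s_1 = 1 + 0 + 0 + 1 + 0 + 0 + 1 + 0 = 3 ≡ 1 (mod 2).
  s_2 = 1 + 0 + 0 + 0 + 0 + 0 + 1 + 0 = 2 ≡ 0 (mod 2).
  s_3 = 1 + 1 + 0 + 0 + 0 + 1 + 1 + 0 = 4 ≡ 0 (mod 2).
  s_4 = 0 + 1 + 0 + 0 + 0 + 1 + 0 + 0 = 2 ≡ 0 (mod 2).
s = (1, 0, 0, 0)^T — this equals column 8 of H (binary 1000), so error is at position 8.
Correct: flip bit 8 of r = 011100010010010 to get c = 011100000010010.


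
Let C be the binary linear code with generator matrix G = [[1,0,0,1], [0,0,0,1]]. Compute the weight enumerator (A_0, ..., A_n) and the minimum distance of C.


Weight distribution: A_0 = 1, A_1 = 2, A_2 = 1. Minimum distance d = 1.

Enumerate all 2^2 = 4 messages m ∈ F_2^2.
For each, compute codeword c = mG in F_2^4, then tally its weight.
  m = 00 → c = 0000, weight = 0.
  m = 10 → c = 1001, weight = 2.
  m = 01 → c = 0001, weight = 1.
  m = 11 → c = 1000, weight = 1.
Tally weights:
  weight 0: 1 codewords.
  weight 1: 2 codewords.
  weight 2: 1 codewords.
Minimum distance d = smallest w > 0 with A_w > 0 = 1.
Sanity: Σ A_w = 4 = 2^2 = 4 ✓.


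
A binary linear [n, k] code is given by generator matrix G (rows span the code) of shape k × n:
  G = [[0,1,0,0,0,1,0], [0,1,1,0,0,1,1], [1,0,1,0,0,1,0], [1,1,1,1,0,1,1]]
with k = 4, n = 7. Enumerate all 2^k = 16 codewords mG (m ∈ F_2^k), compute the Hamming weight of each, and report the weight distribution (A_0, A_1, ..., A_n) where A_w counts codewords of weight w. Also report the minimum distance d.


Weight distribution: A_0 = 1, A_2 = 3, A_3 = 8, A_4 = 3, A_6 = 1. Minimum distance d = 2.

Enumerate all 2^4 = 16 messages m ∈ F_2^4.
For each, compute codeword c = mG in F_2^7, then tally its weight.
  m = 0000 → c = 0000000, weight = 0.
  m = 1000 → c = 0100010, weight = 2.
  m = 0100 → c = 0110011, weight = 4.
  m = 1100 → c = 0010001, weight = 2.
  m = 0010 → c = 1010010, weight = 3.
  m = 1010 → c = 1110000, weight = 3.
  m = 0110 → c = 1100001, weight = 3.
  m = 1110 → c = 1000011, weight = 3.
  m = 0001 → c = 1111011, weight = 6.
  m = 1001 → c = 1011001, weight = 4.
  m = 0101 → c = 1001000, weight = 2.
  m = 1101 → c = 1101010, weight = 4.
  m = 0011 → c = 0101001, weight = 3.
  m = 1011 → c = 0001011, weight = 3.
  m = 0111 → c = 0011010, weight = 3.
  m = 1111 → c = 0111000, weight = 3.
Tally weights:
  weight 0: 1 codewords.
  weight 2: 3 codewords.
  weight 3: 8 codewords.
  weight 4: 3 codewords.
  weight 6: 1 codewords.
Minimum distance d = smallest w > 0 with A_w > 0 = 2.
Sanity: Σ A_w = 16 = 2^4 = 16 ✓.


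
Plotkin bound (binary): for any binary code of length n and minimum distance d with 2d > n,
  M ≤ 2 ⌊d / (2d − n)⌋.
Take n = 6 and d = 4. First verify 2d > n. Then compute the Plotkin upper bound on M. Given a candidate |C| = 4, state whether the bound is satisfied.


Plotkin bound M ≤ 4; given |C| = 4 ≤ bound (satisfied).

Check applicability: 2d = 8, n = 6.
2d − n = 2 > 0, so Plotkin applies.
Compute d/(2d−n) = 4/2 ≈ 2.0000.
⌊d/(2d−n)⌋ = 2.
Plotkin bound: M ≤ 2·2 = 4.
Given |C| = 4, check: satisfied.
This |C| is at the Plotkin bound.


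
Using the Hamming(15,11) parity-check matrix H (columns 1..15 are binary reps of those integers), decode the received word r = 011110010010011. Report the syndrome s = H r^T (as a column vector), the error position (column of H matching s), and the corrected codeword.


s = (0, 0, 1, 0)^T, error position = 2, corrected codeword c = 001110010010011

Compute s = H r^T mod 2 one row at a time:
  s_1 = 1 + 0 + 0 + 1 + 0 + 0 + 1 + 1 = 4 ≡ 0 (mod 2).
  s_2 = 1 + 1 + 0 + 0 + 0 + 0 + 1 + 1 = 4 ≡ 0 (mod 2).
  s_3 = 1 + 1 + 0 + 0 + 0 + 1 + 1 + 1 = 5 ≡ 1 (mod 2).
  s_4 = 0 + 1 + 1 + 0 + 0 + 1 + 0 + 1 = 4 ≡ 0 (mod 2).
s = (0, 0, 1, 0)^T — this equals column 2 of H (binary 0010), so error is at position 2.
Correct: flip bit 2 of r = 011110010010011 to get c = 001110010010011.


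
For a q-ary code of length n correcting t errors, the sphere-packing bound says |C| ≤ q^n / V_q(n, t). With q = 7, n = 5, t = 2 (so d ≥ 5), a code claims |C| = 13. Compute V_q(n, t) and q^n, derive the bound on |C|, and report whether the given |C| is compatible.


V_q(n, t) = 391, q^n = 16807, Hamming bound = 42, |C| = 13 ≤ bound (satisfied).

Step 1: Compute V_q(n, t) = Σ_{j=0}^2 C(n, j) (q−1)^j.
  j = 0: C(5,0)·(6)^0 = 1·1 = 1.
  j = 1: C(5,1)·(6)^1 = 5·6 = 30.
  j = 2: C(5,2)·(6)^2 = 10·36 = 360.
  V_q(n, t) = 1 + 30 + 360 = 391.
Step 2: q^n = 7^5 = 16807.
Step 3: Hamming bound ⌊q^n / V_q(n,t)⌋ = ⌊16807/391⌋ = 42.
Step 4: Compare |C| = 13 to 42: satisfied.
The claimed |C| lies below the Hamming bound.


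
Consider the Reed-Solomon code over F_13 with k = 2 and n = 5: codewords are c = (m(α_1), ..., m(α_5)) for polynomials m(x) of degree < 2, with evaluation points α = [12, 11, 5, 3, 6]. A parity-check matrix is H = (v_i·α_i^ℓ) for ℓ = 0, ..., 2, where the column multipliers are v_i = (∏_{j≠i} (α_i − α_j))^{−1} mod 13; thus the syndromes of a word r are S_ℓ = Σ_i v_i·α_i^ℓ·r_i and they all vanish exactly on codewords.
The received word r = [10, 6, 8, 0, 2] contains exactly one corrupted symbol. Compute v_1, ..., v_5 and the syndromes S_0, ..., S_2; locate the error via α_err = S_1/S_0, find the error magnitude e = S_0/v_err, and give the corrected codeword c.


S = (10, 8, 9), error at position 5, error magnitude e = 3, c = [10, 6, 8, 0, 12].

Step 1: column multipliers v_i = (∏_{j≠i}(α_i − α_j))^{−1} mod 13.
  i = 1 (α = 12): (12−11)(12−5)(12−3)(12−6) = 1·7·9·6 = 378 ≡ 1, so v_1 = 1^{−1} = 1 (mod 13).
  i = 2 (α = 11): (11−12)(11−5)(11−3)(11−6) = (−1)·6·8·5 = −240 ≡ 7, so v_2 = 7^{−1} = 2 (mod 13).
  i = 3 (α = 5): (5−12)(5−11)(5−3)(5−6) = (−7)·(−6)·2·(−1) = −84 ≡ 7, so v_3 = 7^{−1} = 2 (mod 13).
  i = 4 (α = 3): (3−12)(3−11)(3−5)(3−6) = (−9)·(−8)·(−2)·(−3) = 432 ≡ 3, so v_4 = 3^{−1} = 9 (mod 13).
  i = 5 (α = 6): (6−12)(6−11)(6−5)(6−3) = (−6)·(−5)·1·3 = 90 ≡ 12, so v_5 = 12^{−1} = 12 (mod 13).
  v = [1, 2, 2, 9, 12].
Step 2: syndromes of r = [10, 6, 8, 0, 2] (all sums mod 13).
  S_0 = Σ v_i r_i = 1·10 + 2·6 + 2·8 + 9·0 + 12·2 = 62 ≡ 10.
  S_1 = Σ v_i α_i r_i = 1·12·10 + 2·11·6 + 2·5·8 + 9·3·0 + 12·6·2 = 476 ≡ 8.
  α_i^2 mod 13 = [1, 4, 12, 9, 10].
  S_2 = Σ v_i α_i^2 r_i = 1·1·10 + 2·4·6 + 2·12·8 + 9·9·0 + 12·10·2 = 490 ≡ 9.
  S = (10, 8, 9) ≠ 0, so r is not a codeword (an error is present).
Step 3: locate the error. For a single error e at position i, S_ℓ = v_i·e·α_i^ℓ, so α_err = S_1/S_0.
  S_0^{−1} = 10^{−1} = 4 (mod 13), so α_err = 8·4 = 32 ≡ 6 = α_5. Error position i = 5.
  Consistency check: S_2/S_1 = 9·5 = 45 ≡ 6 = α_err ✓ (single-error assumption holds).
Step 4: error magnitude e = S_0/v_5 = S_0·∏_{j≠5}(α_5 − α_j) = 10·12 = 120 ≡ 3 (mod 13).
Step 5: correct position 5: c_5 = r_5 − e = 2 − 3 ≡ 12 (mod 13). Hence c = [10, 6, 8, 0, 12].
  Check: interpolating c through the α_i gives m(x) = 1 + 4·x (degree < 2) with m(α_i) = c_i for every i, so c is indeed a codeword.


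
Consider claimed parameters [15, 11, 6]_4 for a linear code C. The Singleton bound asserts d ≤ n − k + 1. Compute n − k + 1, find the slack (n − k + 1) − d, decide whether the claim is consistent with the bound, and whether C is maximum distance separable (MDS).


Singleton RHS = n − k + 1 = 5, slack = -1, bound violated (no such code; not MDS).

Singleton bound: d ≤ n − k + 1.
Here n = 15, k = 11, so n − k + 1 = 5.
Given d = 6, check d ≤ 5: NO.
Slack = (n − k + 1) − d = -1.
The slack is negative: d = 6 exceeds n − k + 1 = 5 by 1, so the Singleton bound is violated and no linear [15, 11, 6]_4 code can exist. In particular it is not MDS (MDS requires d = n − k + 1 exactly).
Description: the claimed parameters are [15, 11, 6]_4; such a code would be impossible (violates the Singleton bound).


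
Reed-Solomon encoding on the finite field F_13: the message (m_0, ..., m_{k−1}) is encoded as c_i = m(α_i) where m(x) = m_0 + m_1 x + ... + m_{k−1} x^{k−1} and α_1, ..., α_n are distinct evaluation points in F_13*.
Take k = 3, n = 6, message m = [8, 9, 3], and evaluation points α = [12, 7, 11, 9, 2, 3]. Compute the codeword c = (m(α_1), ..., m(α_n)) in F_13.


c = [2, 10, 2, 7, 12, 10]

Message polynomial: m(x) = 8 + 9·x + 3·x^2 (mod 13).
For each evaluation point α_i, compute m(α_i) mod 13:
  α_1 = 12: Horner steps 3 → 6 → 2, so m(12) = 2.
  α_2 = 7: Horner steps 3 → 4 → 10, so m(7) = 10.
  α_3 = 11: Horner steps 3 → 3 → 2, so m(11) = 2.
  α_4 = 9: Horner steps 3 → 10 → 7, so m(9) = 7.
  α_5 = 2: Horner steps 3 → 2 → 12, so m(2) = 12.
  α_6 = 3: Horner steps 3 → 5 → 10, so m(3) = 10.
Codeword c = [2, 10, 2, 7, 12, 10] ∈ F_13^6.


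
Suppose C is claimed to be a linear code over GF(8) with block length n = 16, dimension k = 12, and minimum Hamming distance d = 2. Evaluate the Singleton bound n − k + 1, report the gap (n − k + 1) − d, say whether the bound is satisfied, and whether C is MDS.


Singleton RHS = n − k + 1 = 5, slack = 3, bound satisfied, not MDS.

Singleton bound: d ≤ n − k + 1.
Here n = 16, k = 12, so n − k + 1 = 5.
Given d = 2, check d ≤ 5: YES.
Slack = (n − k + 1) − d = 3.
The code is NOT MDS (slack = 3 > 0).
Description: the claimed parameters are [16, 12, 2]_8; such a code would be non-MDS.


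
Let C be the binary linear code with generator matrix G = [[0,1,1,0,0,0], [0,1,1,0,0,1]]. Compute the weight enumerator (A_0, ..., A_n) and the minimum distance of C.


Weight distribution: A_0 = 1, A_1 = 1, A_2 = 1, A_3 = 1. Minimum distance d = 1.

Enumerate all 2^2 = 4 messages m ∈ F_2^2.
For each, compute codeword c = mG in F_2^6, then tally its weight.
  m = 00 → c = 000000, weight = 0.
  m = 10 → c = 011000, weight = 2.
  m = 01 → c = 011001, weight = 3.
  m = 11 → c = 000001, weight = 1.
Tally weights:
  weight 0: 1 codewords.
  weight 1: 1 codewords.
  weight 2: 1 codewords.
  weight 3: 1 codewords.
Minimum distance d = smallest w > 0 with A_w > 0 = 1.
Sanity: Σ A_w = 4 = 2^2 = 4 ✓.


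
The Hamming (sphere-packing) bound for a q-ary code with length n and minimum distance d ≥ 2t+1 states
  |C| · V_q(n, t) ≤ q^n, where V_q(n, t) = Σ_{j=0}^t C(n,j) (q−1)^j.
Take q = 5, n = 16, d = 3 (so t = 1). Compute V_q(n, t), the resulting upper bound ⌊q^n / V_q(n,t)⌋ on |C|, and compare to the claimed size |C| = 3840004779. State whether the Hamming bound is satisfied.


V_q(n, t) = 65, q^n = 152587890625, Hamming bound = 2347506009, |C| = 3840004779 > bound (violated).

Step 1: Compute V_q(n, t) = Σ_{j=0}^1 C(n, j) (q−1)^j.
  j = 0: C(16,0)·(4)^0 = 1·1 = 1.
  j = 1: C(16,1)·(4)^1 = 16·4 = 64.
  V_q(n, t) = 1 + 64 = 65.
Step 2: q^n = 5^16 = 152587890625.
Step 3: Hamming bound ⌊q^n / V_q(n,t)⌋ = ⌊152587890625/65⌋ = 2347506009.
Step 4: Compare |C| = 3840004779 to 2347506009: violated.
The claimed |C| lies above the Hamming bound, so no 5-ary code of length 16 with d ≥ 3 can have 3840004779 codewords.


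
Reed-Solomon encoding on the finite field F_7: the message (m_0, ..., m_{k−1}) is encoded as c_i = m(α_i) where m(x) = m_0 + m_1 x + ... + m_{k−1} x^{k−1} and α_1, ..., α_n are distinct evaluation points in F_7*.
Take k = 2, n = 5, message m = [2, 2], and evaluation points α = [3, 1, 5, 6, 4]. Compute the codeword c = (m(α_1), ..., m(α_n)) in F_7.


c = [1, 4, 5, 0, 3]

Message polynomial: m(x) = 2 + 2·x (mod 7).
For each evaluation point α_i, compute m(α_i) mod 7:
  α_1 = 3: Horner steps 2 → 1, so m(3) = 1.
  α_2 = 1: Horner steps 2 → 4, so m(1) = 4.
  α_3 = 5: Horner steps 2 → 5, so m(5) = 5.
  α_4 = 6: Horner steps 2 → 0, so m(6) = 0.
  α_5 = 4: Horner steps 2 → 3, so m(4) = 3.
Codeword c = [1, 4, 5, 0, 3] ∈ F_7^5.


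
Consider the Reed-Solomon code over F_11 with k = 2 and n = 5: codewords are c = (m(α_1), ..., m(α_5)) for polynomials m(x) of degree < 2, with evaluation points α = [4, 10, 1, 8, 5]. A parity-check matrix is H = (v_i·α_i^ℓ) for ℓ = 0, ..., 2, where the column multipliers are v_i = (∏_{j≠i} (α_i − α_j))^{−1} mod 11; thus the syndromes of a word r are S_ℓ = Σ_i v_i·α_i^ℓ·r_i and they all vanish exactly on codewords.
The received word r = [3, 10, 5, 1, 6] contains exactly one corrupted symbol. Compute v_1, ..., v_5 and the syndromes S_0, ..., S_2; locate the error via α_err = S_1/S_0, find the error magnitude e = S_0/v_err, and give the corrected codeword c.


S = (1, 8, 9), error at position 4, error magnitude e = 8, c = [3, 10, 5, 4, 6].

Step 1: column multipliers v_i = (∏_{j≠i}(α_i − α_j))^{−1} mod 11.
  i = 1 (α = 4): (4−10)(4−1)(4−8)(4−5) = (−6)·3·(−4)·(−1) = −72 ≡ 5, so v_1 = 5^{−1} = 9 (mod 11).
  i = 2 (α = 10): (10−4)(10−1)(10−8)(10−5) = 6·9·2·5 = 540 ≡ 1, so v_2 = 1^{−1} = 1 (mod 11).
  i = 3 (α = 1): (1−4)(1−10)(1−8)(1−5) = (−3)·(−9)·(−7)·(−4) = 756 ≡ 8, so v_3 = 8^{−1} = 7 (mod 11).
  i = 4 (α = 8): (8−4)(8−10)(8−1)(8−5) = 4·(−2)·7·3 = −168 ≡ 8, so v_4 = 8^{−1} = 7 (mod 11).
  i = 5 (α = 5): (5−4)(5−10)(5−1)(5−8) = 1·(−5)·4·(−3) = 60 ≡ 5, so v_5 = 5^{−1} = 9 (mod 11).
  v = [9, 1, 7, 7, 9].
Step 2: syndromes of r = [3, 10, 5, 1, 6] (all sums mod 11).
  S_0 = Σ v_i r_i = 9·3 + 1·10 + 7·5 + 7·1 + 9·6 = 133 ≡ 1.
  S_1 = Σ v_i α_i r_i = 9·4·3 + 1·10·10 + 7·1·5 + 7·8·1 + 9·5·6 = 569 ≡ 8.
  α_i^2 mod 11 = [5, 1, 1, 9, 3].
  S_2 = Σ v_i α_i^2 r_i = 9·5·3 + 1·1·10 + 7·1·5 + 7·9·1 + 9·3·6 = 405 ≡ 9.
  S = (1, 8, 9) ≠ 0, so r is not a codeword (an error is present).
Step 3: locate the error. For a single error e at position i, S_ℓ = v_i·e·α_i^ℓ, so α_err = S_1/S_0.
  S_0^{−1} = 1^{−1} = 1 (mod 11), so α_err = 8·1 = 8 ≡ 8 = α_4. Error position i = 4.
  Consistency check: S_2/S_1 = 9·7 = 63 ≡ 8 = α_err ✓ (single-error assumption holds).
Step 4: error magnitude e = S_0/v_4 = S_0·∏_{j≠4}(α_4 − α_j) = 1·8 = 8 ≡ 8 (mod 11).
Step 5: correct position 4: c_4 = r_4 − e = 1 − 8 ≡ 4 (mod 11). Hence c = [3, 10, 5, 4, 6].
  Check: interpolating c through the α_i gives m(x) = 2 + 3·x (degree < 2) with m(α_i) = c_i for every i, so c is indeed a codeword.


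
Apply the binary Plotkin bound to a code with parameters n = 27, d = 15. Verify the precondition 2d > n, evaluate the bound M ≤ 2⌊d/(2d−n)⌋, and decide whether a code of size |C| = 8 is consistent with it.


Plotkin bound M ≤ 10; given |C| = 8 ≤ bound (satisfied).

Check applicability: 2d = 30, n = 27.
2d − n = 3 > 0, so Plotkin applies.
Compute d/(2d−n) = 15/3 ≈ 5.0000.
⌊d/(2d−n)⌋ = 5.
Plotkin bound: M ≤ 2·5 = 10.
Given |C| = 8, check: satisfied.
This |C| is below the Plotkin bound.


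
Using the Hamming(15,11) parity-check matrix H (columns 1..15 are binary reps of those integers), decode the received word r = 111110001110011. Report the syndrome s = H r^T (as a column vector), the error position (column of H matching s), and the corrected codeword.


s = (1, 0, 0, 0)^T, error position = 8, corrected codeword c = 111110011110011

Compute s = H r^T mod 2 one row at a time:
  s_1 = 0 + 1 + 1 + 1 + 0 + 0 + 1 + 1 = 5 ≡ 1 (mod 2).
  s_2 = 1 + 1 + 0 + 0 + 0 + 0 + 1 + 1 = 4 ≡ 0 (mod 2).
  s_3 = 1 + 1 + 0 + 0 + 1 + 1 + 1 + 1 = 6 ≡ 0 (mod 2).
  s_4 = 1 + 1 + 1 + 0 + 1 + 1 + 0 + 1 = 6 ≡ 0 (mod 2).
s = (1, 0, 0, 0)^T — this equals column 8 of H (binary 1000), so error is at position 8.
Correct: flip bit 8 of r = 111110001110011 to get c = 111110011110011.


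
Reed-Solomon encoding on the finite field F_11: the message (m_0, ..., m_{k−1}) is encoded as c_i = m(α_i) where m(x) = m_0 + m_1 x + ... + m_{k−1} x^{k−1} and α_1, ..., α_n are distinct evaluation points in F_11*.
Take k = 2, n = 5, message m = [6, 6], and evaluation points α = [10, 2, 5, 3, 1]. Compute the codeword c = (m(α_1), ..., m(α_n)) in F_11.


c = [0, 7, 3, 2, 1]

Message polynomial: m(x) = 6 + 6·x (mod 11).
For each evaluation point α_i, compute m(α_i) mod 11:
  α_1 = 10: Horner steps 6 → 0, so m(10) = 0.
  α_2 = 2: Horner steps 6 → 7, so m(2) = 7.
  α_3 = 5: Horner steps 6 → 3, so m(5) = 3.
  α_4 = 3: Horner steps 6 → 2, so m(3) = 2.
  α_5 = 1: Horner steps 6 → 1, so m(1) = 1.
Codeword c = [0, 7, 3, 2, 1] ∈ F_11^5.


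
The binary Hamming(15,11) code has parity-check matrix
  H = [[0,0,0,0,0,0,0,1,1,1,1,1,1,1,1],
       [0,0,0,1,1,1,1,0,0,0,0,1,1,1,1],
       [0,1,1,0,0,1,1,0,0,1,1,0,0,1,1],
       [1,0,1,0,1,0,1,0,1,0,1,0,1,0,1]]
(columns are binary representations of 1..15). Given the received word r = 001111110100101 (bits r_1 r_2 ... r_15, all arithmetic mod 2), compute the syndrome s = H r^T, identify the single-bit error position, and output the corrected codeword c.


s = (0, 0, 1, 1)^T, error position = 3, corrected codeword c = 000111110100101

Compute s = H r^T mod 2 one row at a time:
  s_1 = 1 + 0 + 1 + 0 + 0 + 1 + 0 + 1 = 4 ≡ 0 (mod 2).
  s_2 = 1 + 1 + 1 + 1 + 0 + 1 + 0 + 1 = 6 ≡ 0 (mod 2).
  s_3 = 0 + 1 + 1 + 1 + 1 + 0 + 0 + 1 = 5 ≡ 1 (mod 2).
  s_4 = 0 + 1 + 1 + 1 + 0 + 0 + 1 + 1 = 5 ≡ 1 (mod 2).
s = (0, 0, 1, 1)^T — this equals column 3 of H (binary 0011), so error is at position 3.
Correct: flip bit 3 of r = 001111110100101 to get c = 000111110100101.


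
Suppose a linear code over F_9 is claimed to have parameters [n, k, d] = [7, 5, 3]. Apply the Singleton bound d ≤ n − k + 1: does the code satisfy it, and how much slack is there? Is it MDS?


Singleton RHS = n − k + 1 = 3, slack = 0, bound satisfied, MDS.

Singleton bound: d ≤ n − k + 1.
Here n = 7, k = 5, so n − k + 1 = 3.
Given d = 3, check d ≤ 3: YES.
Slack = (n − k + 1) − d = 0.
The code is MDS (slack = 0).
Description: the claimed parameters are [7, 5, 3]_9; such a code would be MDS (meets Singleton bound).


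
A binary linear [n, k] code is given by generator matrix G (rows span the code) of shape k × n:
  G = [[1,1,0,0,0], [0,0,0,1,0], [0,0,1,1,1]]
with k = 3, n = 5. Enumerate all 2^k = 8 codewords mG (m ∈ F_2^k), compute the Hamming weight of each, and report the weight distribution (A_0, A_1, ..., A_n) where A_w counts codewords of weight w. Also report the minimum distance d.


Weight distribution: A_0 = 1, A_1 = 1, A_2 = 2, A_3 = 2, A_4 = 1, A_5 = 1. Minimum distance d = 1.

Enumerate all 2^3 = 8 messages m ∈ F_2^3.
For each, compute codeword c = mG in F_2^5, then tally its weight.
  m = 000 → c = 00000, weight = 0.
  m = 100 → c = 11000, weight = 2.
  m = 010 → c = 00010, weight = 1.
  m = 110 → c = 11010, weight = 3.
  m = 001 → c = 00111, weight = 3.
  m = 101 → c = 11111, weight = 5.
  m = 011 → c = 00101, weight = 2.
  m = 111 → c = 11101, weight = 4.
Tally weights:
  weight 0: 1 codewords.
  weight 1: 1 codewords.
  weight 2: 2 codewords.
  weight 3: 2 codewords.
  weight 4: 1 codewords.
  weight 5: 1 codewords.
Minimum distance d = smallest w > 0 with A_w > 0 = 1.
Sanity: Σ A_w = 8 = 2^3 = 8 ✓.


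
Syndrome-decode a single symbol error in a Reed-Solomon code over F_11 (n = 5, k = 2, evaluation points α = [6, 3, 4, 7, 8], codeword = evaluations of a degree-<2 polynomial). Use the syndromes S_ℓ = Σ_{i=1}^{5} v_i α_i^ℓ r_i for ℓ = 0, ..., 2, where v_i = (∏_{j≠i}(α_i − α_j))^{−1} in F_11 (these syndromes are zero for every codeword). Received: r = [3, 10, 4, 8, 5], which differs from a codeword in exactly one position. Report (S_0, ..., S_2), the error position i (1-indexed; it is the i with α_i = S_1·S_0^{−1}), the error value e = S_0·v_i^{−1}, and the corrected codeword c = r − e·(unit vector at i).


S = (2, 5, 7), error at position 5, error magnitude e = 3, c = [3, 10, 4, 8, 2].

Step 1: column multipliers v_i = (∏_{j≠i}(α_i − α_j))^{−1} mod 11.
  i = 1 (α = 6): (6−3)(6−4)(6−7)(6−8) = 3·2·(−1)·(−2) = 12 ≡ 1, so v_1 = 1^{−1} = 1 (mod 11).
  i = 2 (α = 3): (3−6)(3−4)(3−7)(3−8) = (−3)·(−1)·(−4)·(−5) = 60 ≡ 5, so v_2 = 5^{−1} = 9 (mod 11).
  i = 3 (α = 4): (4−6)(4−3)(4−7)(4−8) = (−2)·1·(−3)·(−4) = −24 ≡ 9, so v_3 = 9^{−1} = 5 (mod 11).
  i = 4 (α = 7): (7−6)(7−3)(7−4)(7−8) = 1·4·3·(−1) = −12 ≡ 10, so v_4 = 10^{−1} = 10 (mod 11).
  i = 5 (α = 8): (8−6)(8−3)(8−4)(8−7) = 2·5·4·1 = 40 ≡ 7, so v_5 = 7^{−1} = 8 (mod 11).
  v = [1, 9, 5, 10, 8].
Step 2: syndromes of r = [3, 10, 4, 8, 5] (all sums mod 11).
  S_0 = Σ v_i r_i = 1·3 + 9·10 + 5·4 + 10·8 + 8·5 = 233 ≡ 2.
  S_1 = Σ v_i α_i r_i = 1·6·3 + 9·3·10 + 5·4·4 + 10·7·8 + 8·8·5 = 1248 ≡ 5.
  α_i^2 mod 11 = [3, 9, 5, 5, 9].
  S_2 = Σ v_i α_i^2 r_i = 1·3·3 + 9·9·10 + 5·5·4 + 10·5·8 + 8·9·5 = 1679 ≡ 7.
  S = (2, 5, 7) ≠ 0, so r is not a codeword (an error is present).
Step 3: locate the error. For a single error e at position i, S_ℓ = v_i·e·α_i^ℓ, so α_err = S_1/S_0.
  S_0^{−1} = 2^{−1} = 6 (mod 11), so α_err = 5·6 = 30 ≡ 8 = α_5. Error position i = 5.
  Consistency check: S_2/S_1 = 7·9 = 63 ≡ 8 = α_err ✓ (single-error assumption holds).
Step 4: error magnitude e = S_0/v_5 = S_0·∏_{j≠5}(α_5 − α_j) = 2·7 = 14 ≡ 3 (mod 11).
Step 5: correct position 5: c_5 = r_5 − e = 5 − 3 ≡ 2 (mod 11). Hence c = [3, 10, 4, 8, 2].
  Check: interpolating c through the α_i gives m(x) = 6 + 5·x (degree < 2) with m(α_i) = c_i for every i, so c is indeed a codeword.


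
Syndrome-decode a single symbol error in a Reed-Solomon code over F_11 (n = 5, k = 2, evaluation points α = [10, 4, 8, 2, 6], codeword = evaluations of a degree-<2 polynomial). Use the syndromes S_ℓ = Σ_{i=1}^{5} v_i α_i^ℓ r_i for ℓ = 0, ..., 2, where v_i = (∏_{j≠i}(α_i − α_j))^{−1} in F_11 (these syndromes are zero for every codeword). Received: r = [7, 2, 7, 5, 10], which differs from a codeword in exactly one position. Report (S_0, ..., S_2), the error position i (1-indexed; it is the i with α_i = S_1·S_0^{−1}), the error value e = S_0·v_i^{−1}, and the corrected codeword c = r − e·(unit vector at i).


S = (8, 3, 8), error at position 1, error magnitude e = 3, c = [4, 2, 7, 5, 10].

Step 1: column multipliers v_i = (∏_{j≠i}(α_i − α_j))^{−1} mod 11.
  i = 1 (α = 10): (10−4)(10−8)(10−2)(10−6) = 6·2·8·4 = 384 ≡ 10, so v_1 = 10^{−1} = 10 (mod 11).
  i = 2 (α = 4): (4−10)(4−8)(4−2)(4−6) = (−6)·(−4)·2·(−2) = −96 ≡ 3, so v_2 = 3^{−1} = 4 (mod 11).
  i = 3 (α = 8): (8−10)(8−4)(8−2)(8−6) = (−2)·4·6·2 = −96 ≡ 3, so v_3 = 3^{−1} = 4 (mod 11).
  i = 4 (α = 2): (2−10)(2−4)(2−8)(2−6) = (−8)·(−2)·(−6)·(−4) = 384 ≡ 10, so v_4 = 10^{−1} = 10 (mod 11).
  i = 5 (α = 6): (6−10)(6−4)(6−8)(6−2) = (−4)·2·(−2)·4 = 64 ≡ 9, so v_5 = 9^{−1} = 5 (mod 11).
  v = [10, 4, 4, 10, 5].
Step 2: syndromes of r = [7, 2, 7, 5, 10] (all sums mod 11).
  S_0 = Σ v_i r_i = 10·7 + 4·2 + 4·7 + 10·5 + 5·10 = 206 ≡ 8.
  S_1 = Σ v_i α_i r_i = 10·10·7 + 4·4·2 + 4·8·7 + 10·2·5 + 5·6·10 = 1356 ≡ 3.
  α_i^2 mod 11 = [1, 5, 9, 4, 3].
  S_2 = Σ v_i α_i^2 r_i = 10·1·7 + 4·5·2 + 4·9·7 + 10·4·5 + 5·3·10 = 712 ≡ 8.
  S = (8, 3, 8) ≠ 0, so r is not a codeword (an error is present).
Step 3: locate the error. For a single error e at position i, S_ℓ = v_i·e·α_i^ℓ, so α_err = S_1/S_0.
  S_0^{−1} = 8^{−1} = 7 (mod 11), so α_err = 3·7 = 21 ≡ 10 = α_1. Error position i = 1.
  Consistency check: S_2/S_1 = 8·4 = 32 ≡ 10 = α_err ✓ (single-error assumption holds).
Step 4: error magnitude e = S_0/v_1 = S_0·∏_{j≠1}(α_1 − α_j) = 8·10 = 80 ≡ 3 (mod 11).
Step 5: correct position 1: c_1 = r_1 − e = 7 − 3 ≡ 4 (mod 11). Hence c = [4, 2, 7, 5, 10].
  Check: interpolating c through the α_i gives m(x) = 8 + 4·x (degree < 2) with m(α_i) = c_i for every i, so c is indeed a codeword.


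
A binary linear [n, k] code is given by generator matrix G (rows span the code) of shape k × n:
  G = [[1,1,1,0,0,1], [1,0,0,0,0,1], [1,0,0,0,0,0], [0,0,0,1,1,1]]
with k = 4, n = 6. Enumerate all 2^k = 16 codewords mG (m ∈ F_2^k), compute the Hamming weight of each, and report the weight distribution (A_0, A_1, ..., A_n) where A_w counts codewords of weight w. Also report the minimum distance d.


Weight distribution: A_0 = 1, A_1 = 2, A_2 = 3, A_3 = 4, A_4 = 3, A_5 = 2, A_6 = 1. Minimum distance d = 1.

Enumerate all 2^4 = 16 messages m ∈ F_2^4.
For each, compute codeword c = mG in F_2^6, then tally its weight.
  m = 0000 → c = 000000, weight = 0.
  m = 1000 → c = 111001, weight = 4.
  m = 0100 → c = 100001, weight = 2.
  m = 1100 → c = 011000, weight = 2.
  m = 0010 → c = 100000, weight = 1.
  m = 1010 → c = 011001, weight = 3.
  m = 0110 → c = 000001, weight = 1.
  m = 1110 → c = 111000, weight = 3.
  m = 0001 → c = 000111, weight = 3.
  m = 1001 → c = 111110, weight = 5.
  m = 0101 → c = 100110, weight = 3.
  m = 1101 → c = 011111, weight = 5.
  m = 0011 → c = 100111, weight = 4.
  m = 1011 → c = 011110, weight = 4.
  m = 0111 → c = 000110, weight = 2.
  m = 1111 → c = 111111, weight = 6.
Tally weights:
  weight 0: 1 codewords.
  weight 1: 2 codewords.
  weight 2: 3 codewords.
  weight 3: 4 codewords.
  weight 4: 3 codewords.
  weight 5: 2 codewords.
  weight 6: 1 codewords.
Minimum distance d = smallest w > 0 with A_w > 0 = 1.
Sanity: Σ A_w = 16 = 2^4 = 16 ✓.


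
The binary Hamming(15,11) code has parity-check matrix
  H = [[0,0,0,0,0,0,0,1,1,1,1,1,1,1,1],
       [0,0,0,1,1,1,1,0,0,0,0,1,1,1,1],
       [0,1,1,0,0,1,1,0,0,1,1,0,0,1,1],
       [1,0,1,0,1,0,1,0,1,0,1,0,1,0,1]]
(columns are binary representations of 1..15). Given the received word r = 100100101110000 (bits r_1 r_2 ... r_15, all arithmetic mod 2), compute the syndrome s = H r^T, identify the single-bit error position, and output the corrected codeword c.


s = (1, 0, 1, 0)^T, error position = 10, corrected codeword c = 100100101010000

Compute s = H r^T mod 2 one row at a time:
  s_1 = 0 + 1 + 1 + 1 + 0 + 0 + 0 + 0 = 3 ≡ 1 (mod 2).
  s_2 = 1 + 0 + 0 + 1 + 0 + 0 + 0 + 0 = 2 ≡ 0 (mod 2).
  s_3 = 0 + 0 + 0 + 1 + 1 + 1 + 0 + 0 = 3 ≡ 1 (mod 2).
  s_4 = 1 + 0 + 0 + 1 + 1 + 1 + 0 + 0 = 4 ≡ 0 (mod 2).
s = (1, 0, 1, 0)^T — this equals column 10 of H (binary 1010), so error is at position 10.
Correct: flip bit 10 of r = 100100101110000 to get c = 100100101010000.


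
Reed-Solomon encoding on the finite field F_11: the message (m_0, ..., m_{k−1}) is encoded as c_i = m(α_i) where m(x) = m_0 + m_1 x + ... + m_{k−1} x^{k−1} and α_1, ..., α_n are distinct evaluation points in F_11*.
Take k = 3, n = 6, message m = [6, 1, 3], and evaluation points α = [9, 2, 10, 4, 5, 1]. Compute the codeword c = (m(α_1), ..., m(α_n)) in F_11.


c = [5, 9, 8, 3, 9, 10]

Message polynomial: m(x) = 6 + 1·x + 3·x^2 (mod 11).
For each evaluation point α_i, compute m(α_i) mod 11:
  α_1 = 9: Horner steps 3 → 6 → 5, so m(9) = 5.
  α_2 = 2: Horner steps 3 → 7 → 9, so m(2) = 9.
  α_3 = 10: Horner steps 3 → 9 → 8, so m(10) = 8.
  α_4 = 4: Horner steps 3 → 2 → 3, so m(4) = 3.
  α_5 = 5: Horner steps 3 → 5 → 9, so m(5) = 9.
  α_6 = 1: Horner steps 3 → 4 → 10, so m(1) = 10.
Codeword c = [5, 9, 8, 3, 9, 10] ∈ F_11^6.


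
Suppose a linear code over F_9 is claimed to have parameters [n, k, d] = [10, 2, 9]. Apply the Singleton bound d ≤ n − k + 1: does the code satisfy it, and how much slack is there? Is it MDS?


Singleton RHS = n − k + 1 = 9, slack = 0, bound satisfied, MDS.

Singleton bound: d ≤ n − k + 1.
Here n = 10, k = 2, so n − k + 1 = 9.
Given d = 9, check d ≤ 9: YES.
Slack = (n − k + 1) − d = 0.
The code is MDS (slack = 0).
Description: the claimed parameters are [10, 2, 9]_9; such a code would be MDS (meets Singleton bound).


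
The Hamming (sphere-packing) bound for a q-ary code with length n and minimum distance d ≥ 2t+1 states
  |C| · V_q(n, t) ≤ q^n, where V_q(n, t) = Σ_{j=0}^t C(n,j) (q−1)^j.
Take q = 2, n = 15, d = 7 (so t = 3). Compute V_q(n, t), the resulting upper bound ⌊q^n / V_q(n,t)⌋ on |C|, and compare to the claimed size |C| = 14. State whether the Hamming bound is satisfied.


V_q(n, t) = 576, q^n = 32768, Hamming bound = 56, |C| = 14 ≤ bound (satisfied).

Step 1: Compute V_q(n, t) = Σ_{j=0}^3 C(n, j) (q−1)^j.
  j = 0: C(15,0)·(1)^0 = 1·1 = 1.
  j = 1: C(15,1)·(1)^1 = 15·1 = 15.
  j = 2: C(15,2)·(1)^2 = 105·1 = 105.
  j = 3: C(15,3)·(1)^3 = 455·1 = 455.
  V_q(n, t) = 1 + 15 + 105 + 455 = 576.
Step 2: q^n = 2^15 = 32768.
Step 3: Hamming bound ⌊q^n / V_q(n,t)⌋ = ⌊32768/576⌋ = 56.
Step 4: Compare |C| = 14 to 56: satisfied.
The claimed |C| lies below the Hamming bound.


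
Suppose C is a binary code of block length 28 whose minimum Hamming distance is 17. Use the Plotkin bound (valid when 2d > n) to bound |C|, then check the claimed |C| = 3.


Plotkin bound M ≤ 4; given |C| = 3 ≤ bound (satisfied).

Check applicability: 2d = 34, n = 28.
2d − n = 6 > 0, so Plotkin applies.
Compute d/(2d−n) = 17/6 ≈ 2.8333.
⌊d/(2d−n)⌋ = 2.
Plotkin bound: M ≤ 2·2 = 4.
Given |C| = 3, check: satisfied.
This |C| is below the Plotkin bound.


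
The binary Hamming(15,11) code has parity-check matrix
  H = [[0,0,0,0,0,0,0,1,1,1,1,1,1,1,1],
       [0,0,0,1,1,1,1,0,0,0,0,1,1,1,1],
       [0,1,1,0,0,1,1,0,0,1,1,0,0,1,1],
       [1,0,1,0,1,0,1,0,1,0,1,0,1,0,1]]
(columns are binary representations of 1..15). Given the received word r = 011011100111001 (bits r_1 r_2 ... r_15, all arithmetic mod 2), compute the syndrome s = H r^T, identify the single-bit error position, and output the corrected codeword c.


s = (0, 1, 1, 1)^T, error position = 7, corrected codeword c = 011011000111001

Compute s = H r^T mod 2 one row at a time:
  s_1 = 0 + 0 + 1 + 1 + 1 + 0 + 0 + 1 = 4 ≡ 0 (mod 2).
  s_2 = 0 + 1 + 1 + 1 + 1 + 0 + 0 + 1 = 5 ≡ 1 (mod 2).
  s_3 = 1 + 1 + 1 + 1 + 1 + 1 + 0 + 1 = 7 ≡ 1 (mod 2).
  s_4 = 0 + 1 + 1 + 1 + 0 + 1 + 0 + 1 = 5 ≡ 1 (mod 2).
s = (0, 1, 1, 1)^T — this equals column 7 of H (binary 0111), so error is at position 7.
Correct: flip bit 7 of r = 011011100111001 to get c = 011011000111001.


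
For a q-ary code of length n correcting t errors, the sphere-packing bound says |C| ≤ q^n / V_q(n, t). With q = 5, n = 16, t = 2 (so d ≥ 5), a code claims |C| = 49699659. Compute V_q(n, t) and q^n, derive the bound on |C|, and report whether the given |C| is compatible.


V_q(n, t) = 1985, q^n = 152587890625, Hamming bound = 76870473, |C| = 49699659 ≤ bound (satisfied).

Step 1: Compute V_q(n, t) = Σ_{j=0}^2 C(n, j) (q−1)^j.
  j = 0: C(16,0)·(4)^0 = 1·1 = 1.
  j = 1: C(16,1)·(4)^1 = 16·4 = 64.
  j = 2: C(16,2)·(4)^2 = 120·16 = 1920.
  V_q(n, t) = 1 + 64 + 1920 = 1985.
Step 2: q^n = 5^16 = 152587890625.
Step 3: Hamming bound ⌊q^n / V_q(n,t)⌋ = ⌊152587890625/1985⌋ = 76870473.
Step 4: Compare |C| = 49699659 to 76870473: satisfied.
The claimed |C| lies below the Hamming bound.


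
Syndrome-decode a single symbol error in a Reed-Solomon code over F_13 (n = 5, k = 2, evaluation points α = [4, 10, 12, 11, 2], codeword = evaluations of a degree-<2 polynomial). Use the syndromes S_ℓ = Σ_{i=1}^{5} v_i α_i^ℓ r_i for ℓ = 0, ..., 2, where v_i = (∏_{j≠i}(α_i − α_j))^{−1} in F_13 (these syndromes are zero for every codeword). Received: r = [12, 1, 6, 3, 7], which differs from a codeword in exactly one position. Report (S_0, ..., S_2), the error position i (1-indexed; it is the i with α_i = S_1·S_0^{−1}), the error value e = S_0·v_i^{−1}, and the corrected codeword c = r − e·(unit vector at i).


S = (3, 7, 12), error at position 4, error magnitude e = 6, c = [12, 1, 6, 10, 7].

Step 1: column multipliers v_i = (∏_{j≠i}(α_i − α_j))^{−1} mod 13.
  i = 1 (α = 4): (4−10)(4−12)(4−11)(4−2) = (−6)·(−8)·(−7)·2 = −672 ≡ 4, so v_1 = 4^{−1} = 10 (mod 13).
  i = 2 (α = 10): (10−4)(10−12)(10−11)(10−2) = 6·(−2)·(−1)·8 = 96 ≡ 5, so v_2 = 5^{−1} = 8 (mod 13).
  i = 3 (α = 12): (12−4)(12−10)(12−11)(12−2) = 8·2·1·10 = 160 ≡ 4, so v_3 = 4^{−1} = 10 (mod 13).
  i = 4 (α = 11): (11−4)(11−10)(11−12)(11−2) = 7·1·(−1)·9 = −63 ≡ 2, so v_4 = 2^{−1} = 7 (mod 13).
  i = 5 (α = 2): (2−4)(2−10)(2−12)(2−11) = (−2)·(−8)·(−10)·(−9) = 1440 ≡ 10, so v_5 = 10^{−1} = 4 (mod 13).
  v = [10, 8, 10, 7, 4].
Step 2: syndromes of r = [12, 1, 6, 3, 7] (all sums mod 13).
  S_0 = Σ v_i r_i = 10·12 + 8·1 + 10·6 + 7·3 + 4·7 = 237 ≡ 3.
  S_1 = Σ v_i α_i r_i = 10·4·12 + 8·10·1 + 10·12·6 + 7·11·3 + 4·2·7 = 1567 ≡ 7.
  α_i^2 mod 13 = [3, 9, 1, 4, 4].
  S_2 = Σ v_i α_i^2 r_i = 10·3·12 + 8·9·1 + 10·1·6 + 7·4·3 + 4·4·7 = 688 ≡ 12.
  S = (3, 7, 12) ≠ 0, so r is not a codeword (an error is present).
Step 3: locate the error. For a single error e at position i, S_ℓ = v_i·e·α_i^ℓ, so α_err = S_1/S_0.
  S_0^{−1} = 3^{−1} = 9 (mod 13), so α_err = 7·9 = 63 ≡ 11 = α_4. Error position i = 4.
  Consistency check: S_2/S_1 = 12·2 = 24 ≡ 11 = α_err ✓ (single-error assumption holds).
Step 4: error magnitude e = S_0/v_4 = S_0·∏_{j≠4}(α_4 − α_j) = 3·2 = 6 ≡ 6 (mod 13).
Step 5: correct position 4: c_4 = r_4 − e = 3 − 6 ≡ 10 (mod 13). Hence c = [12, 1, 6, 10, 7].
  Check: interpolating c through the α_i gives m(x) = 2 + 9·x (degree < 2) with m(α_i) = c_i for every i, so c is indeed a codeword.


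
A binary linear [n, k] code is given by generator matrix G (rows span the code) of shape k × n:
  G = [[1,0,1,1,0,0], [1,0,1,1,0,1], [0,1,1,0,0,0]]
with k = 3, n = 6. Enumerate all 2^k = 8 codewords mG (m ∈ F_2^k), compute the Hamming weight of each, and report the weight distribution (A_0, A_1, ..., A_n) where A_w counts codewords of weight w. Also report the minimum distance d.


Weight distribution: A_0 = 1, A_1 = 1, A_2 = 1, A_3 = 3, A_4 = 2. Minimum distance d = 1.

Enumerate all 2^3 = 8 messages m ∈ F_2^3.
For each, compute codeword c = mG in F_2^6, then tally its weight.
  m = 000 → c = 000000, weight = 0.
  m = 100 → c = 101100, weight = 3.
  m = 010 → c = 101101, weight = 4.
  m = 110 → c = 000001, weight = 1.
  m = 001 → c = 011000, weight = 2.
  m = 101 → c = 110100, weight = 3.
  m = 011 → c = 110101, weight = 4.
  m = 111 → c = 011001, weight = 3.
Tally weights:
  weight 0: 1 codewords.
  weight 1: 1 codewords.
  weight 2: 1 codewords.
  weight 3: 3 codewords.
  weight 4: 2 codewords.
Minimum distance d = smallest w > 0 with A_w > 0 = 1.
Sanity: Σ A_w = 8 = 2^3 = 8 ✓.


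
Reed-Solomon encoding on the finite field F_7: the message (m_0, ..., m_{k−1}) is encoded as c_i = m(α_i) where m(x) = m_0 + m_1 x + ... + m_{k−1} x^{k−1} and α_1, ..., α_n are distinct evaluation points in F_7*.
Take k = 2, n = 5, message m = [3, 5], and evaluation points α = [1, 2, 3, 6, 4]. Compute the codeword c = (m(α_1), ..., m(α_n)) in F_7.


c = [1, 6, 4, 5, 2]

Message polynomial: m(x) = 3 + 5·x (mod 7).
For each evaluation point α_i, compute m(α_i) mod 7:
  α_1 = 1: Horner steps 5 → 1, so m(1) = 1.
  α_2 = 2: Horner steps 5 → 6, so m(2) = 6.
  α_3 = 3: Horner steps 5 → 4, so m(3) = 4.
  α_4 = 6: Horner steps 5 → 5, so m(6) = 5.
  α_5 = 4: Horner steps 5 → 2, so m(4) = 2.
Codeword c = [1, 6, 4, 5, 2] ∈ F_7^5.
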